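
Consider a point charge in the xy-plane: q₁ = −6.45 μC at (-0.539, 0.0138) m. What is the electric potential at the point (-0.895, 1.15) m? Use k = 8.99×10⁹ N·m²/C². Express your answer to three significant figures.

The total potential is the scalar sum of each charge's contribution, V = Σ kqᵢ/rᵢ.
Distances from the field point to each charge: r₁ = 1.19 m.
V = k[(-6.45×10⁻⁶)/(1.19)] = -4.87×10⁴ V.

-4.87×10⁴ V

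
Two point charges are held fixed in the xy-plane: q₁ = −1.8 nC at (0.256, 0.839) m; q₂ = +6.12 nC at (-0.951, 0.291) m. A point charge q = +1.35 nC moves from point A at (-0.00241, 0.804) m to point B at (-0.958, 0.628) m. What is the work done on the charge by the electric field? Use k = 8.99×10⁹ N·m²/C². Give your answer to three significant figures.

The work done by the electric force is W_field = −ΔU = −q(V_B − V_A) = q(V_A − V_B).
At A: distances to the source charges are 0.261 m, 1.08 m; V_A = Σ kqᵢ/rᵢ = -11.0 V.
At B: distances to the source charges are 1.23 m, 0.337 m; V_B = Σ kqᵢ/rᵢ = 150 V.
ΔV = V_B − V_A = 161 V.
W_field = −qΔV = −(1.35×10⁻⁹ C)(161 V) = -2.18×10⁻⁷ J.

-2.18×10⁻⁷ J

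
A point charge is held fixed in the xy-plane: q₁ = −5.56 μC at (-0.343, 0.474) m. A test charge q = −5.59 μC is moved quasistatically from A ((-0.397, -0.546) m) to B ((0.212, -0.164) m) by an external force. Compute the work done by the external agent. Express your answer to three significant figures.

For quasistatic motion the external work equals the change in potential energy: W_ext = qΔV = q(V_B − V_A).
At A: distance to the source charge is 1.02 m; V_A = kq₁/r = -4.89×10⁴ V.
At B: distance to the source charge is 0.846 m; V_B = kq₁/r = -5.91×10⁴ V.
ΔV = V_B − V_A = -1.02×10⁴ V.
W_ext = qΔV = (-5.59×10⁻⁶ C)(-1.02×10⁴ V) = 0.0569 J.

0.0569 J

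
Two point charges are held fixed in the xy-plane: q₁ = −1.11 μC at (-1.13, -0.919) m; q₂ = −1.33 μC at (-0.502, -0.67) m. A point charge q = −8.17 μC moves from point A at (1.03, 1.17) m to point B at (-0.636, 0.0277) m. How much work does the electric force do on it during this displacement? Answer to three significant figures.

-0.146 J

The work done by the electric force is W_field = −ΔU = −q(V_B − V_A) = q(V_A − V_B).
At A: distances to the source charges are 3.00 m, 2.39 m; V_A = Σ kqᵢ/rᵢ = -8310 V.
At B: distances to the source charges are 1.07 m, 0.710 m; V_B = Σ kqᵢ/rᵢ = -2.62×10⁴ V.
ΔV = V_B − V_A = -1.79×10⁴ V.
W_field = −qΔV = −(-8.17×10⁻⁶ C)(-1.79×10⁴ V) = -0.146 J.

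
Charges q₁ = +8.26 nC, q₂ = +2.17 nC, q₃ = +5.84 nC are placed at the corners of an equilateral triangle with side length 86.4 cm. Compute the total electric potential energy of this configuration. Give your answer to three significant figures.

8.20×10⁻⁷ J

The assembly work is the sum of pairwise potential energies, U = Σ_{i<j} kqᵢqⱼ/rᵢⱼ.
All three pair separations equal the side length, 0.864 m.
U = (1.87×10⁻⁷) + (5.02×10⁻⁷) + (1.32×10⁻⁷) = 8.20×10⁻⁷ J.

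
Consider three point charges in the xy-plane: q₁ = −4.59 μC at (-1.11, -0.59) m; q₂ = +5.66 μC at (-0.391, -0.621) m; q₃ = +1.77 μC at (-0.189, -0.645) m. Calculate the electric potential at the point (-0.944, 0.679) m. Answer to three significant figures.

The total potential is the scalar sum of each charge's contribution, V = Σ kqᵢ/rᵢ.
Distances from the field point to each charge: r₁ = 1.28 m, r₂ = 1.41 m, r₃ = 1.52 m.
V = k[(-4.59×10⁻⁶)/(1.28) + (5.66×10⁻⁶)/(1.41) + (1.77×10⁻⁶)/(1.52)] = 1.42×10⁴ V.

1.42×10⁴ V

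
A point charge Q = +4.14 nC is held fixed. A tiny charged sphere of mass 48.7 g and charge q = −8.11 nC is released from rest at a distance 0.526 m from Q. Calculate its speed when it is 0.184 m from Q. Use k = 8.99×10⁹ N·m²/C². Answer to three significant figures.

Only the electrostatic force acts, so mechanical energy is conserved: ½mv² = U₁ − U₂ = kQq(1/r₁ − 1/r₂).
U₁ − U₂ = (8.99×10⁹ N·m²/C²)(4.14×10⁻⁹ C)(-8.11×10⁻⁹ C)(1/0.526 − 1/0.184) = 1.07×10⁻⁶ J.
v = √(2·1.07×10⁻⁶/0.0487) = 6.62×10⁻³ m/s.

6.62×10⁻³ m/s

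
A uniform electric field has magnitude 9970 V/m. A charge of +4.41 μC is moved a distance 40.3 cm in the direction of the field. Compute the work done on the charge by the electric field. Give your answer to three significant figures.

0.0177 J

The potential change for a displacement 40.3 cm in the direction of the field is ΔV = −Ed = -4020 V.
W_field = −qΔV = 0.0177 J.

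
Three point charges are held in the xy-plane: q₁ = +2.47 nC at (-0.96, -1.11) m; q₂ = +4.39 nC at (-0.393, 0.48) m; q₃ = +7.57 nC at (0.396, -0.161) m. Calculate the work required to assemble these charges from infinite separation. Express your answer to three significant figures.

4.53×10⁻⁷ J

The work to assemble the configuration equals its total potential energy, U = Σ kqᵢqⱼ/rᵢⱼ over all pairs.
Pair separations: r₁₂ = 1.69 m, r₁₃ = 1.66 m, r₂₃ = 1.02 m.
U = (5.77×10⁻⁸) + (1.02×10⁻⁷) + (2.94×10⁻⁷) = 4.53×10⁻⁷ J.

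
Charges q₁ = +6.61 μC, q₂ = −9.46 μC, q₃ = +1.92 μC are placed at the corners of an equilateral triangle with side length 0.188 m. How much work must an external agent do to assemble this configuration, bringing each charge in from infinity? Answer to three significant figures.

The work to assemble the configuration equals its total potential energy, U = Σ kqᵢqⱼ/rᵢⱼ over all pairs.
All three pair separations equal the side length, 0.188 m.
U = (-2.99) + (0.607) + (-0.869) = -3.25 J.

-3.25 J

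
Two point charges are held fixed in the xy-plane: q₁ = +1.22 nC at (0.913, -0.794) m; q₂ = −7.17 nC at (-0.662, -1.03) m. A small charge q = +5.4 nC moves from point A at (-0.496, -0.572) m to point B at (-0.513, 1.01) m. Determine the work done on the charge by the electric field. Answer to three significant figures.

The work done by the electric force is W_field = −ΔU = −q(V_B − V_A) = q(V_A − V_B).
At A: distances to the source charges are 1.43 m, 0.487 m; V_A = Σ kqᵢ/rᵢ = -125 V.
At B: distances to the source charges are 2.30 m, 2.05 m; V_B = Σ kqᵢ/rᵢ = -26.7 V.
ΔV = V_B − V_A = 97.9 V.
W_field = −qΔV = −(5.40×10⁻⁹ C)(97.9 V) = -5.29×10⁻⁷ J.

-5.29×10⁻⁷ J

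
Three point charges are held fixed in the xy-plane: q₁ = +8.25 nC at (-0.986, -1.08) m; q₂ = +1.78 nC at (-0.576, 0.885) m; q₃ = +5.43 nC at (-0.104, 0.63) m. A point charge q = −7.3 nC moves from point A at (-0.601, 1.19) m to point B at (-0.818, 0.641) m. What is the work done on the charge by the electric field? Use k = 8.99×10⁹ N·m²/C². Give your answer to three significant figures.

5.92×10⁻⁸ J

The work done by the electric force is W_field = −ΔU = −q(V_B − V_A) = q(V_A − V_B).
At A: distances to the source charges are 2.30 m, 0.306 m, 0.749 m; V_A = Σ kqᵢ/rᵢ = 150 V.
At B: distances to the source charges are 1.73 m, 0.344 m, 0.714 m; V_B = Σ kqᵢ/rᵢ = 158 V.
ΔV = V_B − V_A = 8.12 V.
W_field = −qΔV = −(-7.30×10⁻⁹ C)(8.12 V) = 5.92×10⁻⁸ J.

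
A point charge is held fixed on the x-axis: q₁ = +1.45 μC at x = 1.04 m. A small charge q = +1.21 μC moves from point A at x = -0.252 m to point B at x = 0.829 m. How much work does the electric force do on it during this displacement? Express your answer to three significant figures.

The work done by the electric force is W_field = −ΔU = −q(V_B − V_A) = q(V_A − V_B).
At A: distance to the source charge is 1.29 m; V_A = kq₁/r = 1.01×10⁴ V.
At B: distance to the source charge is 0.211 m; V_B = kq₁/r = 6.18×10⁴ V.
ΔV = V_B − V_A = 5.17×10⁴ V.
W_field = −qΔV = −(1.21×10⁻⁶ C)(5.17×10⁴ V) = -0.0625 J.

-0.0625 J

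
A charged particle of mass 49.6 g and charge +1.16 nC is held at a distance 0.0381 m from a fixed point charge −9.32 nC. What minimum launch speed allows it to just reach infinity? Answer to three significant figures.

To just escape, total mechanical energy must reach zero at infinity: ½mv²_min + U = 0, so ½mv²_min = −U = |kQq|/r.
|U| = |kQq|/r = (8.99×10⁹ N·m²/C²)(9.32×10⁻⁹)(1.16×10⁻⁹)/(0.0381) = 2.55×10⁻⁶ J.
v_min = √(2|U|/m) = √(2·2.55×10⁻⁶/0.0496) = 0.0101 m/s.

0.0101 m/s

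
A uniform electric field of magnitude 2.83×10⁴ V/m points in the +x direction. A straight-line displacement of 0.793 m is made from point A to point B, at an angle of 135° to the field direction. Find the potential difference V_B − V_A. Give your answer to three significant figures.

Only the component of displacement along E changes the potential: ΔV = −E·d·cosθ.
ΔV = −(2.83×10⁴ V/m)(0.793 m)cos135° = 1.59×10⁴ V.

1.59×10⁴ V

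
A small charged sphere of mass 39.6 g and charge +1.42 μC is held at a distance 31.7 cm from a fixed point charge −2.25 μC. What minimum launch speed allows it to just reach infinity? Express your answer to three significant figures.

2.14 m/s

To just escape, total mechanical energy must reach zero at infinity: ½mv²_min + U = 0, so ½mv²_min = −U = |kQq|/r.
|U| = |kQq|/r = (8.99×10⁹ N·m²/C²)(2.25×10⁻⁶)(1.42×10⁻⁶)/(0.317) = 0.0906 J.
v_min = √(2|U|/m) = √(2·0.0906/0.0396) = 2.14 m/s.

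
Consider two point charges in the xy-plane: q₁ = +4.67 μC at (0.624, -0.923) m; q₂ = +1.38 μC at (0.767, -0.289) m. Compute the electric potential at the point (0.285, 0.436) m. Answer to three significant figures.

The total potential is the scalar sum of each charge's contribution, V = Σ kqᵢ/rᵢ.
Distances from the field point to each charge: r₁ = 1.40 m, r₂ = 0.871 m.
V = k[(4.67×10⁻⁶)/(1.40) + (1.38×10⁻⁶)/(0.871)] = 4.42×10⁴ V.

4.42×10⁴ V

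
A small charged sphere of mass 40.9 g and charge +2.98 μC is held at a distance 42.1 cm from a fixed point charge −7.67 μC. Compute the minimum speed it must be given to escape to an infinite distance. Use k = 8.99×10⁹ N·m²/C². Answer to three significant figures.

To just escape, total mechanical energy must reach zero at infinity: ½mv²_min + U = 0, so ½mv²_min = −U = |kQq|/r.
|U| = |kQq|/r = (8.99×10⁹ N·m²/C²)(7.67×10⁻⁶)(2.98×10⁻⁶)/(0.421) = 0.488 J.
v_min = √(2|U|/m) = √(2·0.488/0.0409) = 4.89 m/s.

4.89 m/s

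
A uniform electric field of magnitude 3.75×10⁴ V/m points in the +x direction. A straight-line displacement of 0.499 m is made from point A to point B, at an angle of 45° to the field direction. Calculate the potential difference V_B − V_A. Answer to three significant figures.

Only the component of displacement along E changes the potential: ΔV = −E·d·cosθ.
ΔV = −(3.75×10⁴ V/m)(0.499 m)cos45° = -1.32×10⁴ V.

-1.32×10⁴ V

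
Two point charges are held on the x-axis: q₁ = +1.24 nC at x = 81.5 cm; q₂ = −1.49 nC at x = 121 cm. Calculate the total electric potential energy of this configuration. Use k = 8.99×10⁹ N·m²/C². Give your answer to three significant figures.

The assembly work is the sum of pairwise potential energies, U = Σ_{i<j} kqᵢqⱼ/rᵢⱼ.
Pair separations: r₁₂ = 0.395 m.
U = (-4.21×10⁻⁸) = -4.21×10⁻⁸ J.

-4.21×10⁻⁸ J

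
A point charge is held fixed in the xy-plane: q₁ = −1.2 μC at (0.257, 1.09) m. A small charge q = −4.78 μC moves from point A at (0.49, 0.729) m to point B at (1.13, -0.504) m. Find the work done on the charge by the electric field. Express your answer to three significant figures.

0.0916 J

The work done by the electric force is W_field = −ΔU = −q(V_B − V_A) = q(V_A − V_B).
At A: distance to the source charge is 0.430 m; V_A = kq₁/r = -2.51×10⁴ V.
At B: distance to the source charge is 1.82 m; V_B = kq₁/r = -5940 V.
ΔV = V_B − V_A = 1.92×10⁴ V.
W_field = −qΔV = −(-4.78×10⁻⁶ C)(1.92×10⁴ V) = 0.0916 J.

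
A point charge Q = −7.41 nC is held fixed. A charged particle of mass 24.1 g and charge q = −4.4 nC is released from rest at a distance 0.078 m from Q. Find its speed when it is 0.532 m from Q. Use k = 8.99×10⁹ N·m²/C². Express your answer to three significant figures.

Only the electrostatic force acts, so mechanical energy is conserved: ½mv² = U₁ − U₂ = kQq(1/r₁ − 1/r₂).
U₁ − U₂ = (8.99×10⁹ N·m²/C²)(-7.41×10⁻⁹ C)(-4.40×10⁻⁹ C)(1/0.0780 − 1/0.532) = 3.21×10⁻⁶ J.
v = √(2·3.21×10⁻⁶/0.0241) = 0.0163 m/s.

0.0163 m/s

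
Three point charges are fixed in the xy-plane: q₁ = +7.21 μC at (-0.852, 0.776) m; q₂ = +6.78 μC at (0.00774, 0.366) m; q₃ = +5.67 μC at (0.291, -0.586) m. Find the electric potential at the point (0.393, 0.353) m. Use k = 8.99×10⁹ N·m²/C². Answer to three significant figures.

2.61×10⁵ V

Electric potential is a scalar, so the contributions from each charge add algebraically: V = Σ kqᵢ/rᵢ.
Distances from the field point to each charge: r₁ = 1.31 m, r₂ = 0.385 m, r₃ = 0.945 m.
V = k[(7.21×10⁻⁶)/(1.31) + (6.78×10⁻⁶)/(0.385) + (5.67×10⁻⁶)/(0.945)] = 2.61×10⁵ V.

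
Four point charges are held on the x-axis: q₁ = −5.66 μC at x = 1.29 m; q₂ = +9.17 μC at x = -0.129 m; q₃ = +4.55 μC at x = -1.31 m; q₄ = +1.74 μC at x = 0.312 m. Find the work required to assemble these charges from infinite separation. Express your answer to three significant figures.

0.178 J

The work to assemble the configuration equals its total potential energy, U = Σ kqᵢqⱼ/rᵢⱼ over all pairs.
Pair separations: r₁₂ = 1.42 m, r₁₃ = 2.60 m, r₁₄ = 0.978 m, r₂₃ = 1.18 m, r₂₄ = 0.441 m, r₃₄ = 1.62 m.
Summing all 6 pair terms gives U = 0.178 J.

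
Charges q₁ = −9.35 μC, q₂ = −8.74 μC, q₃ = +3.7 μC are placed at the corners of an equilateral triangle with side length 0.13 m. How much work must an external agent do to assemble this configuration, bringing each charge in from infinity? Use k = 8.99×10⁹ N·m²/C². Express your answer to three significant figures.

1.02 J

The assembly work is the sum of pairwise potential energies, U = Σ_{i<j} kqᵢqⱼ/rᵢⱼ.
All three pair separations equal the side length, 0.130 m.
U = (5.65) + (-2.39) + (-2.24) = 1.02 J.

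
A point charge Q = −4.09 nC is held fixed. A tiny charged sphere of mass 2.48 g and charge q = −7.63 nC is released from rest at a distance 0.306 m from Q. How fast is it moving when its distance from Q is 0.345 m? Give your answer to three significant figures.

Only the electrostatic force acts, so mechanical energy is conserved: ½mv² = U₁ − U₂ = kQq(1/r₁ − 1/r₂).
U₁ − U₂ = (8.99×10⁹ N·m²/C²)(-4.09×10⁻⁹ C)(-7.63×10⁻⁹ C)(1/0.306 − 1/0.345) = 1.04×10⁻⁷ J.
v = √(2·1.04×10⁻⁷/2.48×10⁻³) = 9.14×10⁻³ m/s.

9.14×10⁻³ m/s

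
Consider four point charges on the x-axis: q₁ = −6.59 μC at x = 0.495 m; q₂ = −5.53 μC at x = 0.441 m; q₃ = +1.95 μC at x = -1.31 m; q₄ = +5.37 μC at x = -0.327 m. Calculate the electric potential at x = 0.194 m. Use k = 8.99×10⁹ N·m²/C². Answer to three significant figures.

-2.94×10⁵ V

The total potential is the scalar sum of each charge's contribution, V = Σ kqᵢ/rᵢ.
Distances from the field point to each charge: r₁ = 0.301 m, r₂ = 0.247 m, r₃ = 1.50 m, r₄ = 0.521 m.
V = k[(-6.59×10⁻⁶)/(0.301) + (-5.53×10⁻⁶)/(0.247) + (1.95×10⁻⁶)/(1.50) + (5.37×10⁻⁶)/(0.521)] = -2.94×10⁵ V.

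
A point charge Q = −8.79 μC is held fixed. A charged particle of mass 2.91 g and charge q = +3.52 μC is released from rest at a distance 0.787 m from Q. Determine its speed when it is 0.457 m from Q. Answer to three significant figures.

13.2 m/s

Only the electrostatic force acts, so mechanical energy is conserved: ½mv² = U₁ − U₂ = kQq(1/r₁ − 1/r₂).
U₁ − U₂ = (8.99×10⁹ N·m²/C²)(-8.79×10⁻⁶ C)(3.52×10⁻⁶ C)(1/0.787 − 1/0.457) = 0.255 J.
v = √(2·0.255/2.91×10⁻³) = 13.2 m/s.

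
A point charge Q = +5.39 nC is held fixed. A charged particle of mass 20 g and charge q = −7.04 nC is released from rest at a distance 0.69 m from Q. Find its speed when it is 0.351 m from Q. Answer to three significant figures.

6.91×10⁻³ m/s

Only the electrostatic force acts, so mechanical energy is conserved: ½mv² = U₁ − U₂ = kQq(1/r₁ − 1/r₂).
U₁ − U₂ = (8.99×10⁹ N·m²/C²)(5.39×10⁻⁹ C)(-7.04×10⁻⁹ C)(1/0.690 − 1/0.351) = 4.77×10⁻⁷ J.
v = √(2·4.77×10⁻⁷/0.0200) = 6.91×10⁻³ m/s.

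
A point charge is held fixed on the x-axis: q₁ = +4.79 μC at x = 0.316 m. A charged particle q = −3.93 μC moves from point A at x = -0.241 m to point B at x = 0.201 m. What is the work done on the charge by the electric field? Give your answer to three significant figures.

1.17 J

The work done by the electric force is W_field = −ΔU = −q(V_B − V_A) = q(V_A − V_B).
At A: distance to the source charge is 0.557 m; V_A = kq₁/r = 7.73×10⁴ V.
At B: distance to the source charge is 0.115 m; V_B = kq₁/r = 3.74×10⁵ V.
ΔV = V_B − V_A = 2.97×10⁵ V.
W_field = −qΔV = −(-3.93×10⁻⁶ C)(2.97×10⁵ V) = 1.17 J.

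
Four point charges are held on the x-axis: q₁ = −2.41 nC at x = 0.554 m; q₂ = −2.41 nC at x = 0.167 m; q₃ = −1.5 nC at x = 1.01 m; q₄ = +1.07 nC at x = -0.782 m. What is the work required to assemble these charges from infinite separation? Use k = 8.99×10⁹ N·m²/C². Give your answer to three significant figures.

The work to assemble the configuration equals its total potential energy, U = Σ kqᵢqⱼ/rᵢⱼ over all pairs.
Pair separations: r₁₂ = 0.387 m, r₁₃ = 0.456 m, r₁₄ = 1.34 m, r₂₃ = 0.843 m, r₂₄ = 0.949 m, r₃₄ = 1.79 m.
Summing all 6 pair terms gives U = 1.95×10⁻⁷ J.

1.95×10⁻⁷ J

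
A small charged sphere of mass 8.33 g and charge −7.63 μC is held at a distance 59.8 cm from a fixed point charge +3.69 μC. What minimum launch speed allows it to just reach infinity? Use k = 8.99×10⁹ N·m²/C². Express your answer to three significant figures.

To just escape, total mechanical energy must reach zero at infinity: ½mv²_min + U = 0, so ½mv²_min = −U = |kQq|/r.
|U| = |kQq|/r = (8.99×10⁹ N·m²/C²)(3.69×10⁻⁶)(7.63×10⁻⁶)/(0.598) = 0.423 J.
v_min = √(2|U|/m) = √(2·0.423/8.33×10⁻³) = 10.1 m/s.

10.1 m/s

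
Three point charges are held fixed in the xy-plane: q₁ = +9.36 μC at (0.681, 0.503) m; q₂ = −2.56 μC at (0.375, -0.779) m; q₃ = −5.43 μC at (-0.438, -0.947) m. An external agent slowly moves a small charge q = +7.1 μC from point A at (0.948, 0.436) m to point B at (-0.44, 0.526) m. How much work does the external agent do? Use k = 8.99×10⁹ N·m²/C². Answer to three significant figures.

For quasistatic motion the external work equals the change in potential energy: W_ext = qΔV = q(V_B − V_A).
At A: distances to the source charges are 0.275 m, 1.34 m, 1.96 m; V_A = Σ kqᵢ/rᵢ = 2.64×10⁵ V.
At B: distances to the source charges are 1.12 m, 1.54 m, 1.47 m; V_B = Σ kqᵢ/rᵢ = 2.69×10⁴ V.
ΔV = V_B − V_A = -2.37×10⁵ V.
W_ext = qΔV = (7.10×10⁻⁶ C)(-2.37×10⁵ V) = -1.68 J.

-1.68 J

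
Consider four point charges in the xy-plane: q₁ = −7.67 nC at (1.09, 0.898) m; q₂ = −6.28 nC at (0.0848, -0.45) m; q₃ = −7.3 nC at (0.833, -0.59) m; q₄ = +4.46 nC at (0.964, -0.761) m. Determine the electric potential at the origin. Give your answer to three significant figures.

The total potential is the scalar sum of each charge's contribution, V = Σ kqᵢ/rᵢ.
Distances from the field point to each charge: r₁ = 1.41 m, r₂ = 0.458 m, r₃ = 1.02 m, r₄ = 1.23 m.
V = k[(-7.67×10⁻⁹)/(1.41) + (-6.28×10⁻⁹)/(0.458) + (-7.30×10⁻⁹)/(1.02) + (4.46×10⁻⁹)/(1.23)] = -204 V.

-204 V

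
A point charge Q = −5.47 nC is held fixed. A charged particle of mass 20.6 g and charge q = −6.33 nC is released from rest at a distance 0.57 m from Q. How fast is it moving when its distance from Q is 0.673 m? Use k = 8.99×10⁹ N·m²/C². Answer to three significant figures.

Only the electrostatic force acts, so mechanical energy is conserved: ½mv² = U₁ − U₂ = kQq(1/r₁ − 1/r₂).
U₁ − U₂ = (8.99×10⁹ N·m²/C²)(-5.47×10⁻⁹ C)(-6.33×10⁻⁹ C)(1/0.570 − 1/0.673) = 8.36×10⁻⁸ J.
v = √(2·8.36×10⁻⁸/0.0206) = 2.85×10⁻³ m/s.

2.85×10⁻³ m/s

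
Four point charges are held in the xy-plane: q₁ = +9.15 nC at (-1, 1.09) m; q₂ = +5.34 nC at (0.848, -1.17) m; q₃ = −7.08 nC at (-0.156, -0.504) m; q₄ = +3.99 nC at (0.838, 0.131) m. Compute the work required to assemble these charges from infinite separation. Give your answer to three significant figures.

The assembly work is the sum of pairwise potential energies, U = Σ_{i<j} kqᵢqⱼ/rᵢⱼ.
Pair separations: r₁₂ = 2.92 m, r₁₃ = 1.80 m, r₁₄ = 2.07 m, r₂₃ = 1.20 m, r₂₄ = 1.30 m, r₃₄ = 1.18 m.
Summing all 6 pair terms gives U = -3.64×10⁻⁷ J.

-3.64×10⁻⁷ J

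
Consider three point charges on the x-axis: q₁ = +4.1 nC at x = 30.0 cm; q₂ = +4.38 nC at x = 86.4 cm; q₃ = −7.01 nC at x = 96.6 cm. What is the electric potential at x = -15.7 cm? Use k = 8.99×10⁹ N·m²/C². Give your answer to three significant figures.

The total potential is the scalar sum of each charge's contribution, V = Σ kqᵢ/rᵢ.
Distances from the field point to each charge: r₁ = 0.457 m, r₂ = 1.02 m, r₃ = 1.12 m.
V = k[(4.10×10⁻⁹)/(0.457) + (4.38×10⁻⁹)/(1.02) + (-7.01×10⁻⁹)/(1.12)] = 63.1 V.

63.1 V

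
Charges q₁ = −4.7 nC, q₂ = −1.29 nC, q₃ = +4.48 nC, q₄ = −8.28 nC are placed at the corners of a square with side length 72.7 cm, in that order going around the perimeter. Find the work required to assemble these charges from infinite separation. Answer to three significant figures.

-6.47×10⁻⁸ J

The work to assemble the configuration equals its total potential energy, U = Σ kqᵢqⱼ/rᵢⱼ over all pairs.
The four side pairs have separation 0.727 m and the two diagonal pairs 1.03 m.
Summing all 6 pair terms gives U = -6.47×10⁻⁸ J.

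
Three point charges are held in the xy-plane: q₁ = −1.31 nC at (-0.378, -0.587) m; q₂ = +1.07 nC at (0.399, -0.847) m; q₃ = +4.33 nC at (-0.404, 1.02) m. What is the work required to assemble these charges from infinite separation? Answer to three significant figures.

The assembly work is the sum of pairwise potential energies, U = Σ_{i<j} kqᵢqⱼ/rᵢⱼ.
Pair separations: r₁₂ = 0.819 m, r₁₃ = 1.61 m, r₂₃ = 2.03 m.
U = (-1.54×10⁻⁸) + (-3.17×10⁻⁸) + (2.05×10⁻⁸) = -2.66×10⁻⁸ J.

-2.66×10⁻⁸ J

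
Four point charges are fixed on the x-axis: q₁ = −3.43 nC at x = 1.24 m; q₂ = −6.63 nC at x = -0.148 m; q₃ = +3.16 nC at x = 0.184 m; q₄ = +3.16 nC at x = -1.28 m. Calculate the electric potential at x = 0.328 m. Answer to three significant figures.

55.9 V

The total potential is the scalar sum of each charge's contribution, V = Σ kqᵢ/rᵢ.
Distances from the field point to each charge: r₁ = 0.912 m, r₂ = 0.476 m, r₃ = 0.144 m, r₄ = 1.61 m.
V = k[(-3.43×10⁻⁹)/(0.912) + (-6.63×10⁻⁹)/(0.476) + (3.16×10⁻⁹)/(0.144) + (3.16×10⁻⁹)/(1.61)] = 55.9 V.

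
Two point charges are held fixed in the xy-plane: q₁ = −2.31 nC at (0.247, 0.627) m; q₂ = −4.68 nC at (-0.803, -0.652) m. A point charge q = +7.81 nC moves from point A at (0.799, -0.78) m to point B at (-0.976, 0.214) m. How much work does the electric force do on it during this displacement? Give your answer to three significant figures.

The work done by the electric force is W_field = −ΔU = −q(V_B − V_A) = q(V_A − V_B).
At A: distances to the source charges are 1.51 m, 1.61 m; V_A = Σ kqᵢ/rᵢ = -39.9 V.
At B: distances to the source charges are 1.29 m, 0.883 m; V_B = Σ kqᵢ/rᵢ = -63.7 V.
ΔV = V_B − V_A = -23.8 V.
W_field = −qΔV = −(7.81×10⁻⁹ C)(-23.8 V) = 1.86×10⁻⁷ J.

1.86×10⁻⁷ J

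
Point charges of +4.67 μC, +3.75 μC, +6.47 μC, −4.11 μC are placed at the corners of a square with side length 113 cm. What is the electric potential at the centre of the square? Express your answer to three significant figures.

1.21×10⁵ V

Electric potential is a scalar, so the contributions from each charge add algebraically: V = Σ kqᵢ/rᵢ.
The distance from each corner to the centre is a√2/2 = 0.799 m.
V = k[(4.67×10⁻⁶)/(0.799) + (3.75×10⁻⁶)/(0.799) + (6.47×10⁻⁶)/(0.799) + (-4.11×10⁻⁶)/(0.799)] = 1.21×10⁵ V.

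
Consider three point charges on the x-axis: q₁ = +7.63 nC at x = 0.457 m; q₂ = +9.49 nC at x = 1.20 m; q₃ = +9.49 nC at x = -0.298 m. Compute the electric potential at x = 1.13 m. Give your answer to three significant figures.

1380 V

The total potential is the scalar sum of each charge's contribution, V = Σ kqᵢ/rᵢ.
Distances from the field point to each charge: r₁ = 0.673 m, r₂ = 0.0700 m, r₃ = 1.43 m.
V = k[(7.63×10⁻⁹)/(0.673) + (9.49×10⁻⁹)/(0.0700) + (9.49×10⁻⁹)/(1.43)] = 1380 V.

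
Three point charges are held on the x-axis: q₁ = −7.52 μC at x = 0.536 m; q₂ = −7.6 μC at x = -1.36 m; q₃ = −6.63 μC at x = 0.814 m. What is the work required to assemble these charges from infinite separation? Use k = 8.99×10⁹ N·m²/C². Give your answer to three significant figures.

The assembly work is the sum of pairwise potential energies, U = Σ_{i<j} kqᵢqⱼ/rᵢⱼ.
Pair separations: r₁₂ = 1.90 m, r₁₃ = 0.278 m, r₂₃ = 2.17 m.
U = (0.271) + (1.61) + (0.208) = 2.09 J.

2.09 J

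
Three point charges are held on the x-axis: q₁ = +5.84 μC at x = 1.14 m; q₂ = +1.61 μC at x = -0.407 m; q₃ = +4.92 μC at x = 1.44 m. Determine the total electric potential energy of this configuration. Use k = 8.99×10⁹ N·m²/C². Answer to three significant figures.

0.954 J

The assembly work is the sum of pairwise potential energies, U = Σ_{i<j} kqᵢqⱼ/rᵢⱼ.
Pair separations: r₁₂ = 1.55 m, r₁₃ = 0.300 m, r₂₃ = 1.85 m.
U = (0.0546) + (0.861) + (0.0386) = 0.954 J.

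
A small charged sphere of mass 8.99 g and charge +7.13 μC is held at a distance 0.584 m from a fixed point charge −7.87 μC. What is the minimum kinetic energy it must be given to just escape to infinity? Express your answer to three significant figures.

0.864 J

To just escape, total mechanical energy must reach zero at infinity: ½mv²_min + U = 0, so ½mv²_min = −U = |kQq|/r.
|U| = |kQq|/r = (8.99×10⁹ N·m²/C²)(7.87×10⁻⁶)(7.13×10⁻⁶)/(0.584) = 0.864 J.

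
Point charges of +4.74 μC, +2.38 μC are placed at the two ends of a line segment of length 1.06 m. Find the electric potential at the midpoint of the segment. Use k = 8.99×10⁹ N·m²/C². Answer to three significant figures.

Electric potential is a scalar, so the contributions from each charge add algebraically: V = Σ kqᵢ/rᵢ.
Each charge is 0.530 m from the midpoint.
V = k[(4.74×10⁻⁶)/(0.530) + (2.38×10⁻⁶)/(0.530)] = 1.21×10⁵ V.

1.21×10⁵ V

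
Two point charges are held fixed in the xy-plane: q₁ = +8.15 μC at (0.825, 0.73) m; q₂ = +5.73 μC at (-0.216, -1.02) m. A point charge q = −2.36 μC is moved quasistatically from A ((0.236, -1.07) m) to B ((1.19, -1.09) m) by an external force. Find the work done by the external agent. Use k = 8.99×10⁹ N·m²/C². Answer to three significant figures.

0.179 J

For quasistatic motion the external work equals the change in potential energy: W_ext = qΔV = q(V_B − V_A).
At A: distances to the source charges are 1.89 m, 0.455 m; V_A = Σ kqᵢ/rᵢ = 1.52×10⁵ V.
At B: distances to the source charges are 1.86 m, 1.41 m; V_B = Σ kqᵢ/rᵢ = 7.61×10⁴ V.
ΔV = V_B − V_A = -7.59×10⁴ V.
W_ext = qΔV = (-2.36×10⁻⁶ C)(-7.59×10⁴ V) = 0.179 J.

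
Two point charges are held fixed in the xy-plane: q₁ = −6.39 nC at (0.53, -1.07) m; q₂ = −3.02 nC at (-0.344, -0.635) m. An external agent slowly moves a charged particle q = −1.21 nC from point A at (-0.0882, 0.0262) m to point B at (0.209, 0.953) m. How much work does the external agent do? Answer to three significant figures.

-4.81×10⁻⁸ J

For quasistatic motion the external work equals the change in potential energy: W_ext = qΔV = q(V_B − V_A).
At A: distances to the source charges are 1.26 m, 0.709 m; V_A = Σ kqᵢ/rᵢ = -83.9 V.
At B: distances to the source charges are 2.05 m, 1.68 m; V_B = Σ kqᵢ/rᵢ = -44.2 V.
ΔV = V_B − V_A = 39.8 V.
W_ext = qΔV = (-1.21×10⁻⁹ C)(39.8 V) = -4.81×10⁻⁸ J.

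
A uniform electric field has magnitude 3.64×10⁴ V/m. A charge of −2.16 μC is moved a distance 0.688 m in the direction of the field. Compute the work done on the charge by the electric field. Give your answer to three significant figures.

-0.0541 J

The potential change for a displacement 0.688 m in the direction of the field is ΔV = −Ed = -2.50×10⁴ V.
W_field = −qΔV = -0.0541 J.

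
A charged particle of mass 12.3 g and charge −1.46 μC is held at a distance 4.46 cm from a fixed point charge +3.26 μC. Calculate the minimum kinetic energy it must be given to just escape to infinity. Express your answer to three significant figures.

To just escape, total mechanical energy must reach zero at infinity: ½mv²_min + U = 0, so ½mv²_min = −U = |kQq|/r.
|U| = |kQq|/r = (8.99×10⁹ N·m²/C²)(3.26×10⁻⁶)(1.46×10⁻⁶)/(0.0446) = 0.959 J.

0.959 J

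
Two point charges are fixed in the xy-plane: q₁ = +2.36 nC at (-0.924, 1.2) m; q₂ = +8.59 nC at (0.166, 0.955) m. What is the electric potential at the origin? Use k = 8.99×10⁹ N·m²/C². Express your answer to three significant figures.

The total potential is the scalar sum of each charge's contribution, V = Σ kqᵢ/rᵢ.
Distances from the field point to each charge: r₁ = 1.51 m, r₂ = 0.969 m.
V = k[(2.36×10⁻⁹)/(1.51) + (8.59×10⁻⁹)/(0.969)] = 93.7 V.

93.7 V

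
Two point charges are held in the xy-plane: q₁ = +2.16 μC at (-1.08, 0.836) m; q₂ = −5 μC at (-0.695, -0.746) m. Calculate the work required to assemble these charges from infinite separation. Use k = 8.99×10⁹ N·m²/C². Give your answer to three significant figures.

The work to assemble the configuration equals its total potential energy, U = Σ kqᵢqⱼ/rᵢⱼ over all pairs.
Pair separations: r₁₂ = 1.63 m.
U = (-0.0596) = -0.0596 J.

-0.0596 J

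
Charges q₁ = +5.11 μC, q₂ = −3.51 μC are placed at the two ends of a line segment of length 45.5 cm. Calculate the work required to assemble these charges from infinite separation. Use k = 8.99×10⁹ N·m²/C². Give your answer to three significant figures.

-0.354 J

The assembly work is the sum of pairwise potential energies, U = Σ_{i<j} kqᵢqⱼ/rᵢⱼ.
The separation is r = 0.455 m.
U = (-0.354) = -0.354 J.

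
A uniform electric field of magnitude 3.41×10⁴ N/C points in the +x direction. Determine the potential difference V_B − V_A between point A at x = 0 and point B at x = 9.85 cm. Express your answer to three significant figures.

In a uniform field, potential decreases in the direction of E: V_B − V_A = −E·Δx.
V_B − V_A = −(3.41×10⁴ V/m)(0.0985 m) = -3360 V.

-3360 V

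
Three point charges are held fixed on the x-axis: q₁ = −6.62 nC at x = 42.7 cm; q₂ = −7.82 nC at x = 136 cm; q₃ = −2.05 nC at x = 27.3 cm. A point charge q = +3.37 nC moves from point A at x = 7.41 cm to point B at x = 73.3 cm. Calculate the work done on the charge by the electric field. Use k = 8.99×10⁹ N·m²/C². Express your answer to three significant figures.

1.03×10⁻⁷ J

The work done by the electric force is W_field = −ΔU = −q(V_B − V_A) = q(V_A − V_B).
At A: distances to the source charges are 0.353 m, 1.29 m, 0.199 m; V_A = Σ kqᵢ/rᵢ = -316 V.
At B: distances to the source charges are 0.306 m, 0.627 m, 0.460 m; V_B = Σ kqᵢ/rᵢ = -347 V.
ΔV = V_B − V_A = -30.7 V.
W_field = −qΔV = −(3.37×10⁻⁹ C)(-30.7 V) = 1.03×10⁻⁷ J.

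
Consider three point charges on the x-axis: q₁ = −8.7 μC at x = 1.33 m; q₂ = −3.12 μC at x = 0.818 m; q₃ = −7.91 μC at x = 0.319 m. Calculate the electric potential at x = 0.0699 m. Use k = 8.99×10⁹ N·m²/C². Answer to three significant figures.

Electric potential is a scalar, so the contributions from each charge add algebraically: V = Σ kqᵢ/rᵢ.
Distances from the field point to each charge: r₁ = 1.26 m, r₂ = 0.748 m, r₃ = 0.249 m.
V = k[(-8.70×10⁻⁶)/(1.26) + (-3.12×10⁻⁶)/(0.748) + (-7.91×10⁻⁶)/(0.249)] = -3.85×10⁵ V.

-3.85×10⁵ V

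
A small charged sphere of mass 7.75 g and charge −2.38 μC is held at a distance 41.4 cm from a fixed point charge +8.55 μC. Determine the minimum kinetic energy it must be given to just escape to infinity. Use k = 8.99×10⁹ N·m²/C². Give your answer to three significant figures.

To just escape, total mechanical energy must reach zero at infinity: ½mv²_min + U = 0, so ½mv²_min = −U = |kQq|/r.
|U| = |kQq|/r = (8.99×10⁹ N·m²/C²)(8.55×10⁻⁶)(2.38×10⁻⁶)/(0.414) = 0.442 J.

0.442 J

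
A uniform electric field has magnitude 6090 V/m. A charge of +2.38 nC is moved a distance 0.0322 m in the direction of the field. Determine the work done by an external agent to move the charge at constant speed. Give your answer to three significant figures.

-4.67×10⁻⁷ J

The potential change for a displacement 0.0322 m in the direction of the field is ΔV = −Ed = -196 V.
W_ext = qΔV = -4.67×10⁻⁷ J.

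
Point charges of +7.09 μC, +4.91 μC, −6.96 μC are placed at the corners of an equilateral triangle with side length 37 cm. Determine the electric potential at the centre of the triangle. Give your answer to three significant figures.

Electric potential is a scalar, so the contributions from each charge add algebraically: V = Σ kqᵢ/rᵢ.
The distance from each vertex to the centroid is a/√3 = 0.214 m.
V = k[(7.09×10⁻⁶)/(0.214) + (4.91×10⁻⁶)/(0.214) + (-6.96×10⁻⁶)/(0.214)] = 2.12×10⁵ V.

2.12×10⁵ V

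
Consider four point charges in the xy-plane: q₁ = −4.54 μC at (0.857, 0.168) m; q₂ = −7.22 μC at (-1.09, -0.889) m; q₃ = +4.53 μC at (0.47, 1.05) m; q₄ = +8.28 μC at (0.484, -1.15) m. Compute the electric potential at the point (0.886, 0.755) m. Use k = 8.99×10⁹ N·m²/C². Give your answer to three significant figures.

The total potential is the scalar sum of each charge's contribution, V = Σ kqᵢ/rᵢ.
Distances from the field point to each charge: r₁ = 0.588 m, r₂ = 2.57 m, r₃ = 0.510 m, r₄ = 1.95 m.
V = k[(-4.54×10⁻⁶)/(0.588) + (-7.22×10⁻⁶)/(2.57) + (4.53×10⁻⁶)/(0.510) + (8.28×10⁻⁶)/(1.95)] = 2.34×10⁴ V.

2.34×10⁴ V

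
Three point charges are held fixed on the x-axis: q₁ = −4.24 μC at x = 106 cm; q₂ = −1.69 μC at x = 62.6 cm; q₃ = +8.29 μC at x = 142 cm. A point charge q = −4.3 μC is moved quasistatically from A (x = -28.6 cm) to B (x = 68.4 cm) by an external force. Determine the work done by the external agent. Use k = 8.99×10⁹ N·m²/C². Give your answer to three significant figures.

For quasistatic motion the external work equals the change in potential energy: W_ext = qΔV = q(V_B − V_A).
At A: distances to the source charges are 1.35 m, 0.912 m, 1.71 m; V_A = Σ kqᵢ/rᵢ = -1290 V.
At B: distances to the source charges are 0.376 m, 0.0580 m, 0.736 m; V_B = Σ kqᵢ/rᵢ = -2.62×10⁵ V.
ΔV = V_B − V_A = -2.61×10⁵ V.
W_ext = qΔV = (-4.30×10⁻⁶ C)(-2.61×10⁵ V) = 1.12 J.

1.12 J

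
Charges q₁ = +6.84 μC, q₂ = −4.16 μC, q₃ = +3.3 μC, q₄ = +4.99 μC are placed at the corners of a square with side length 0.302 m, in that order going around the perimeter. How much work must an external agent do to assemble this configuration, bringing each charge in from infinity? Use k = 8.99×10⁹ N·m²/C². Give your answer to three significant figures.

0.289 J

The assembly work is the sum of pairwise potential energies, U = Σ_{i<j} kqᵢqⱼ/rᵢⱼ.
The four side pairs have separation 0.302 m and the two diagonal pairs 0.427 m.
Summing all 6 pair terms gives U = 0.289 J.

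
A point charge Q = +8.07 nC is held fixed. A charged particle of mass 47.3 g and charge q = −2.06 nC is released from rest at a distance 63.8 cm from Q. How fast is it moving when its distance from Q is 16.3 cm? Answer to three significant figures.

5.37×10⁻³ m/s

Only the electrostatic force acts, so mechanical energy is conserved: ½mv² = U₁ − U₂ = kQq(1/r₁ − 1/r₂).
U₁ − U₂ = (8.99×10⁹ N·m²/C²)(8.07×10⁻⁹ C)(-2.06×10⁻⁹ C)(1/0.638 − 1/0.163) = 6.83×10⁻⁷ J.
v = √(2·6.83×10⁻⁷/0.0473) = 5.37×10⁻³ m/s.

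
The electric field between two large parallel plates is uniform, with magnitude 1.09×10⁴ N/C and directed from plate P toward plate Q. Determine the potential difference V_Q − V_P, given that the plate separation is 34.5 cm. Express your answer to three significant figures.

-3760 V

In a uniform field, potential decreases in the direction of E: ΔV = −E·d for a displacement d parallel to E.
Going from P to Q is a displacement of 34.5 cm along the field, so V_Q − V_P = −Ed = -3760 V.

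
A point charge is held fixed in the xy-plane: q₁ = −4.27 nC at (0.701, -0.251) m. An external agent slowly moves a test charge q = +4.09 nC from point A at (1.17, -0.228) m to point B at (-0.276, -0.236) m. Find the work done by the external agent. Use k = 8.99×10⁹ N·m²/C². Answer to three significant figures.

1.74×10⁻⁷ J

For quasistatic motion the external work equals the change in potential energy: W_ext = qΔV = q(V_B − V_A).
At A: distance to the source charge is 0.470 m; V_A = kq₁/r = -81.8 V.
At B: distance to the source charge is 0.977 m; V_B = kq₁/r = -39.3 V.
ΔV = V_B − V_A = 42.5 V.
W_ext = qΔV = (4.09×10⁻⁹ C)(42.5 V) = 1.74×10⁻⁷ J.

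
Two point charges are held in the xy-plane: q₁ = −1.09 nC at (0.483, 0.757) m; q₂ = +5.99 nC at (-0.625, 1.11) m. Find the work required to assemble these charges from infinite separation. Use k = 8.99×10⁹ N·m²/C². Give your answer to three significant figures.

The work to assemble the configuration equals its total potential energy, U = Σ kqᵢqⱼ/rᵢⱼ over all pairs.
Pair separations: r₁₂ = 1.16 m.
U = (-5.05×10⁻⁸) = -5.05×10⁻⁸ J.

-5.05×10⁻⁸ J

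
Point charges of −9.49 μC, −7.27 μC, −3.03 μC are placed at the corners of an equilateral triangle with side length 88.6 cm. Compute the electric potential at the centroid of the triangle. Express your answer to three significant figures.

-3.48×10⁵ V

Electric potential is a scalar, so the contributions from each charge add algebraically: V = Σ kqᵢ/rᵢ.
The distance from each vertex to the centroid is a/√3 = 0.512 m.
V = k[(-9.49×10⁻⁶)/(0.512) + (-7.27×10⁻⁶)/(0.512) + (-3.03×10⁻⁶)/(0.512)] = -3.48×10⁵ V.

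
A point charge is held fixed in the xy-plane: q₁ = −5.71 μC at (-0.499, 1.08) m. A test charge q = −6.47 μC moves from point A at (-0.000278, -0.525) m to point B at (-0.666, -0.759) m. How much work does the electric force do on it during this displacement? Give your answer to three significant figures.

The work done by the electric force is W_field = −ΔU = −q(V_B − V_A) = q(V_A − V_B).
At A: distance to the source charge is 1.68 m; V_A = kq₁/r = -3.05×10⁴ V.
At B: distance to the source charge is 1.85 m; V_B = kq₁/r = -2.78×10⁴ V.
ΔV = V_B − V_A = 2740 V.
W_field = −qΔV = −(-6.47×10⁻⁶ C)(2740 V) = 0.0178 J.

0.0178 J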